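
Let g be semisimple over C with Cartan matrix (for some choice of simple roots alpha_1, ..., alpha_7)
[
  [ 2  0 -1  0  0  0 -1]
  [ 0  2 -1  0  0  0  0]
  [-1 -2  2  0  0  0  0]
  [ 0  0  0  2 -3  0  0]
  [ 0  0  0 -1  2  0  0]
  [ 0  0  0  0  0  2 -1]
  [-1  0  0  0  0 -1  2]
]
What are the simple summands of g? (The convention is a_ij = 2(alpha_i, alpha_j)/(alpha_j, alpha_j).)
The diagram associated to this matrix has two connected components: the simple roots {alpha_1, alpha_2, alpha_3, alpha_6, alpha_7} form a chain of 5 nodes with a double edge at one end; the terminal node there is the unique short simple root (B_5), and {alpha_4, alpha_5} form two nodes joined by a triple edge (G_2). A semisimple Lie algebra decomposes uniquely as the direct sum of simple ideals, one per connected component of its Dynkin diagram, so g ≅ B_5 ⊕ G_2 (dimension 55 + 14 = 69).

type B_5 + type G_2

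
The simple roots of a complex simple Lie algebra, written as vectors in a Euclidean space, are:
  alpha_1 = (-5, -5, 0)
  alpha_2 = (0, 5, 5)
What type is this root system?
A_2 (sl(3))

Compute the Cartan integers a_ij = 2(alpha_i, alpha_j)/(alpha_j, alpha_j); the resulting 2x2 Cartan matrix is
[[2, -1], [-1, 2]].
All simple roots have the same length, so the diagram is simply laced. The associated Dynkin diagram is a chain of 2 nodes with single edges (A_2), so the type is A_2 (the algebra sl(3)).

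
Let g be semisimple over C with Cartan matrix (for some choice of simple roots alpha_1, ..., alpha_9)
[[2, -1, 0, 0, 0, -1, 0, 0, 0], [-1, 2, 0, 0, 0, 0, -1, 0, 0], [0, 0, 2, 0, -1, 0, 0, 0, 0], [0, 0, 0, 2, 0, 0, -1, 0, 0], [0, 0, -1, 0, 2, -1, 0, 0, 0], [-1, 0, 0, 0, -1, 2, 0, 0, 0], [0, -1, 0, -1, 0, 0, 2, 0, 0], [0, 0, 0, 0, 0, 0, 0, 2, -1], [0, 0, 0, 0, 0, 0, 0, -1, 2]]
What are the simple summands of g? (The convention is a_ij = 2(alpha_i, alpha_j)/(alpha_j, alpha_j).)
A2 + A7

The diagram associated to this matrix has two connected components: the simple roots {alpha_8, alpha_9} form a chain of 2 nodes with single edges (A_2), and {alpha_1, alpha_2, alpha_3, alpha_4, alpha_5, alpha_6, alpha_7} form a chain of 7 nodes with single edges (A_7). A semisimple Lie algebra decomposes uniquely as the direct sum of simple ideals, one per connected component of its Dynkin diagram, so g ≅ A_2 ⊕ A_7 (dimension 8 + 63 = 71).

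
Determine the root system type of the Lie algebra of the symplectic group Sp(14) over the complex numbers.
This is sp(14), which has dimension 14(14+1)/2 = 105 and rank 14/2 = 7. In the classification of classical Lie algebras, the symplectic algebra sp(2n) has type C_n; here n = 7, so the Dynkin diagram is a chain of 7 nodes with a double edge at one end; the terminal node there is the unique long simple root (C_7). Hence the type is C_7.

C7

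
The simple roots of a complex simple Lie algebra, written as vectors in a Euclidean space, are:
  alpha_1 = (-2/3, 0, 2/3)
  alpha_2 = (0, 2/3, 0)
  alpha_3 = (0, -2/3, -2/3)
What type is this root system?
Compute the Cartan integers a_ij = 2(alpha_i, alpha_j)/(alpha_j, alpha_j); the resulting 3x3 Cartan matrix is
[[2, 0, -1], [0, 2, -1], [-1, -2, 2]].
The roots have two lengths (squared-length ratio 2:1); the short ones are alpha_{2}. The associated Dynkin diagram is a chain of 3 nodes with a double edge at one end; the terminal node there is the unique short simple root (B_3), so the type is B_3 (the algebra so(7)).

B3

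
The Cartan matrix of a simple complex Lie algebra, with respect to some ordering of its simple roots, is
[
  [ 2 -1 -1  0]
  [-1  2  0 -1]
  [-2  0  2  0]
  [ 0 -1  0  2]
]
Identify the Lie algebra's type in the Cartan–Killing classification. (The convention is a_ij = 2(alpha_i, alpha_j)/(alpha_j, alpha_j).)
The matrix has rank 4 with 2's on the diagonal. Reading the off-diagonal entries as Dynkin edges (a single edge where a_ij = a_ji = -1; a double or triple edge where a_ij * a_ji = 2 or 3), the diagram is a chain of 4 nodes with a double edge at one end; the terminal node there is the unique long simple root (C_4). One simple-root ordering that puts it in standard form is (alpha_4, alpha_2, alpha_1, alpha_3). So the algebra is type C_4, i.e. sp(8).

C_4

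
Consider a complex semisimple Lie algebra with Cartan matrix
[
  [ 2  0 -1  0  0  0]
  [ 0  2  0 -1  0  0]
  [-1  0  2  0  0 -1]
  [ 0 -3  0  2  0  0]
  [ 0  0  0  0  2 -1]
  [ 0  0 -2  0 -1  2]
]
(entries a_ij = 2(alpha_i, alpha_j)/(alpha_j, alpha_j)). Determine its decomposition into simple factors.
The diagram associated to this matrix has two connected components: the simple roots {alpha_1, alpha_3, alpha_5, alpha_6} form a chain of 4 nodes with a double edge between the middle two (F_4), and {alpha_2, alpha_4} form two nodes joined by a triple edge (G_2). A semisimple Lie algebra decomposes uniquely as the direct sum of simple ideals, one per connected component of its Dynkin diagram, so g ≅ F_4 ⊕ G_2 (dimension 52 + 14 = 66).

F_4 ⊕ G_2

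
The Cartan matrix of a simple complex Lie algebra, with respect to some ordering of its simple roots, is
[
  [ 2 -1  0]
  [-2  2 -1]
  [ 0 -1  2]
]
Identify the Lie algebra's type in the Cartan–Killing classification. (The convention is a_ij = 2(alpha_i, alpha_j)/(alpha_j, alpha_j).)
type B_3

The matrix has rank 3 with 2's on the diagonal. Reading the off-diagonal entries as Dynkin edges (a single edge where a_ij = a_ji = -1; a double or triple edge where a_ij * a_ji = 2 or 3), the diagram is a chain of 3 nodes with a double edge at one end; the terminal node there is the unique short simple root (B_3). One simple-root ordering that puts it in standard form is (alpha_3, alpha_2, alpha_1). So the algebra is type B_3, i.e. so(7).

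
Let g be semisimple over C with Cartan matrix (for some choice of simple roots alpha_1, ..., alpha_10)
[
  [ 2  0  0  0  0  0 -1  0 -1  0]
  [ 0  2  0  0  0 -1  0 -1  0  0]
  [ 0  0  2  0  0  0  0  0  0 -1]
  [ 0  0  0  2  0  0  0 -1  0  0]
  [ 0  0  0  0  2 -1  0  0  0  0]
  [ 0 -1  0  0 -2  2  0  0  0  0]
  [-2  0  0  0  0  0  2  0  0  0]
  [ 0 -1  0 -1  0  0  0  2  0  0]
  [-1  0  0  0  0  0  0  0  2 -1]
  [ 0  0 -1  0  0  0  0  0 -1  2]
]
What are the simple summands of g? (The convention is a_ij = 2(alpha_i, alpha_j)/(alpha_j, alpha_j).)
B_5 ⊕ C_5

The diagram associated to this matrix has two connected components: the simple roots {alpha_2, alpha_4, alpha_5, alpha_6, alpha_8} form a chain of 5 nodes with a double edge at one end; the terminal node there is the unique short simple root (B_5), and {alpha_1, alpha_3, alpha_7, alpha_9, alpha_10} form a chain of 5 nodes with a double edge at one end; the terminal node there is the unique long simple root (C_5). A semisimple Lie algebra decomposes uniquely as the direct sum of simple ideals, one per connected component of its Dynkin diagram, so g ≅ B_5 ⊕ C_5 (dimension 55 + 55 = 110).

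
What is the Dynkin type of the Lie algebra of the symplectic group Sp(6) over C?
C_3

This is sp(6), which has dimension 6(6+1)/2 = 21 and rank 6/2 = 3. In the classification of classical Lie algebras, the symplectic algebra sp(2n) has type C_n; here n = 3, so the Dynkin diagram is a chain of 3 nodes with a double edge at one end; the terminal node there is the unique long simple root (C_3). Hence the type is C_3.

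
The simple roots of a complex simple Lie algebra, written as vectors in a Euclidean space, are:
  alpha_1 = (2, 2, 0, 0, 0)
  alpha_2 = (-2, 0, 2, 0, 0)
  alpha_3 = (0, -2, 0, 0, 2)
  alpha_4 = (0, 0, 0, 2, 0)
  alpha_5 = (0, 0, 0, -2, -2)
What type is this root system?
Compute the Cartan integers a_ij = 2(alpha_i, alpha_j)/(alpha_j, alpha_j); the resulting 5x5 Cartan matrix is
[[2, -1, -1, 0, 0], [-1, 2, 0, 0, 0], [-1, 0, 2, 0, -1], [0, 0, 0, 2, -1], [0, 0, -1, -2, 2]].
The roots have two lengths (squared-length ratio 2:1); the short ones are alpha_{4}. The associated Dynkin diagram is a chain of 5 nodes with a double edge at one end; the terminal node there is the unique short simple root (B_5), so the type is B_5 (the algebra so(11)).

B5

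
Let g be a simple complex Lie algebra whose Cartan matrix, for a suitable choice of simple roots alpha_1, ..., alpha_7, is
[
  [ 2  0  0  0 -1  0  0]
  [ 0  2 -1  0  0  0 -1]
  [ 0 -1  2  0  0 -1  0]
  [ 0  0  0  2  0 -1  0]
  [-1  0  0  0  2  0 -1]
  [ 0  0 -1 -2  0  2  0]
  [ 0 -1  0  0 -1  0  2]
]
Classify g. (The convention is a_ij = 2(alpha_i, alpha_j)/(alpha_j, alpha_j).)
The matrix has rank 7 with 2's on the diagonal. Reading the off-diagonal entries as Dynkin edges (a single edge where a_ij = a_ji = -1; a double or triple edge where a_ij * a_ji = 2 or 3), the diagram is a chain of 7 nodes with a double edge at one end; the terminal node there is the unique short simple root (B_7). One simple-root ordering that puts it in standard form is (alpha_1, alpha_5, alpha_7, alpha_2, alpha_3, alpha_6, alpha_4). So the algebra is type B_7, i.e. so(15).

B7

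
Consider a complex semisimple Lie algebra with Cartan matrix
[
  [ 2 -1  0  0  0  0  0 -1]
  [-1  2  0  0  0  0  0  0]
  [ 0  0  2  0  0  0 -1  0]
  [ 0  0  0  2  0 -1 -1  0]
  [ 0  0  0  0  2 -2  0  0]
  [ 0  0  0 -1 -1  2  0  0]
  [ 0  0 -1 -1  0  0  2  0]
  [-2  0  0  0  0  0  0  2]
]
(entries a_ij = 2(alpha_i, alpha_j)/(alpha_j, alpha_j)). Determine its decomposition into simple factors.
C_3 ⊕ C_5

The diagram associated to this matrix has two connected components: the simple roots {alpha_1, alpha_2, alpha_8} form a chain of 3 nodes with a double edge at one end; the terminal node there is the unique long simple root (C_3), and {alpha_3, alpha_4, alpha_5, alpha_6, alpha_7} form a chain of 5 nodes with a double edge at one end; the terminal node there is the unique long simple root (C_5). A semisimple Lie algebra decomposes uniquely as the direct sum of simple ideals, one per connected component of its Dynkin diagram, so g ≅ C_3 ⊕ C_5 (dimension 21 + 55 = 76).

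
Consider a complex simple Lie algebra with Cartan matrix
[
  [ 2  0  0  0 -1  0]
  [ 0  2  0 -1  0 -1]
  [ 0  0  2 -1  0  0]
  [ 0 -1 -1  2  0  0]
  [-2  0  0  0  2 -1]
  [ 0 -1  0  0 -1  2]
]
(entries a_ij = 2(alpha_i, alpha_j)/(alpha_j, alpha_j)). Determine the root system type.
B_6

The matrix has rank 6 with 2's on the diagonal. Reading the off-diagonal entries as Dynkin edges (a single edge where a_ij = a_ji = -1; a double or triple edge where a_ij * a_ji = 2 or 3), the diagram is a chain of 6 nodes with a double edge at one end; the terminal node there is the unique short simple root (B_6). One simple-root ordering that puts it in standard form is (alpha_3, alpha_4, alpha_2, alpha_6, alpha_5, alpha_1). So the algebra is type B_6, i.e. so(13).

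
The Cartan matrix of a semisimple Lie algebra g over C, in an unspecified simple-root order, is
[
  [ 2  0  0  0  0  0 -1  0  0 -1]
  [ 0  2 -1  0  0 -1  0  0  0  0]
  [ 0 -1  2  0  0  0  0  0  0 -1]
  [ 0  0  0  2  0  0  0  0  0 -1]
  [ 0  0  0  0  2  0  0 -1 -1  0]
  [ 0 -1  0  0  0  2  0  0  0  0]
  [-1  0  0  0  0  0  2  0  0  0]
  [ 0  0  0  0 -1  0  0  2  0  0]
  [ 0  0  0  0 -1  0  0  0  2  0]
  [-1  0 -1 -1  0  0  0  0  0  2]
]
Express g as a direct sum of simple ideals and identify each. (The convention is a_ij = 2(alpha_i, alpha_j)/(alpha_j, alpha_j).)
The diagram associated to this matrix has two connected components: the simple roots {alpha_5, alpha_8, alpha_9} form a chain of 3 nodes with single edges (A_3), and {alpha_1, alpha_2, alpha_3, alpha_4, alpha_6, alpha_7, alpha_10} form a chain of 6 nodes with one extra node attached to the third node from one end (E_7). A semisimple Lie algebra decomposes uniquely as the direct sum of simple ideals, one per connected component of its Dynkin diagram, so g ≅ A_3 ⊕ E_7 (dimension 15 + 133 = 148).

A3 + E7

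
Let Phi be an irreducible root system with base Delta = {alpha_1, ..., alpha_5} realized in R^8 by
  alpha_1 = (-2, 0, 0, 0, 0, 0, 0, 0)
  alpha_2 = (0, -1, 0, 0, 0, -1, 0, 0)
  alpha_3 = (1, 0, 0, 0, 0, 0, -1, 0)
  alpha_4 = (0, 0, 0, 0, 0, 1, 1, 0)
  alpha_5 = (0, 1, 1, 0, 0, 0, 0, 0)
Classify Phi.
Compute the Cartan integers a_ij = 2(alpha_i, alpha_j)/(alpha_j, alpha_j); the resulting 5x5 Cartan matrix is
[[2, 0, -2, 0, 0], [0, 2, 0, -1, -1], [-1, 0, 2, -1, 0], [0, -1, -1, 2, 0], [0, -1, 0, 0, 2]].
The roots have two lengths (squared-length ratio 2:1); the short ones are alpha_{2,3,4,5}. The associated Dynkin diagram is a chain of 5 nodes with a double edge at one end; the terminal node there is the unique long simple root (C_5), so the type is C_5 (the algebra sp(10)).

C_5 (sp(10))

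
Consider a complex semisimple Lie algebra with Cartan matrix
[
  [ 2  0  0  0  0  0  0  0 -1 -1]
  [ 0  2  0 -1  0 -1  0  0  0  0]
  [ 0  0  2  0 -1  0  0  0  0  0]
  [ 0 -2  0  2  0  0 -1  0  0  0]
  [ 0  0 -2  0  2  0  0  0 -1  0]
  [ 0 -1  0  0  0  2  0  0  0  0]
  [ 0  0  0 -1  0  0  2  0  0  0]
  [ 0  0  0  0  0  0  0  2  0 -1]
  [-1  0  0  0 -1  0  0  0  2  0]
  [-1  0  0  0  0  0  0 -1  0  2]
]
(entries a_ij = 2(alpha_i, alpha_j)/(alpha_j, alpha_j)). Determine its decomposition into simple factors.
The diagram associated to this matrix has two connected components: the simple roots {alpha_1, alpha_3, alpha_5, alpha_8, alpha_9, alpha_10} form a chain of 6 nodes with a double edge at one end; the terminal node there is the unique short simple root (B_6), and {alpha_2, alpha_4, alpha_6, alpha_7} form a chain of 4 nodes with a double edge between the middle two (F_4). A semisimple Lie algebra decomposes uniquely as the direct sum of simple ideals, one per connected component of its Dynkin diagram, so g ≅ B_6 ⊕ F_4 (dimension 78 + 52 = 130).

B_6 (so(13)) + F_4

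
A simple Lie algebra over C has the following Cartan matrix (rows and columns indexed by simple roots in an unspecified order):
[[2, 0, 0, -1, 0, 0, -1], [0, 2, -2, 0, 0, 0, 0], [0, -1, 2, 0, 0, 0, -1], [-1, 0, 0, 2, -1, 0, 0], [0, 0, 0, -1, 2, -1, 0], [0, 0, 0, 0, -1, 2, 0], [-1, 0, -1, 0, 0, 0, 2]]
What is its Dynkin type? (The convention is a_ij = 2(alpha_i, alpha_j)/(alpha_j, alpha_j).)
C_7 (sp(14))

The matrix has rank 7 with 2's on the diagonal. Reading the off-diagonal entries as Dynkin edges (a single edge where a_ij = a_ji = -1; a double or triple edge where a_ij * a_ji = 2 or 3), the diagram is a chain of 7 nodes with a double edge at one end; the terminal node there is the unique long simple root (C_7). One simple-root ordering that puts it in standard form is (alpha_6, alpha_5, alpha_4, alpha_1, alpha_7, alpha_3, alpha_2). So the algebra is type C_7, i.e. sp(14).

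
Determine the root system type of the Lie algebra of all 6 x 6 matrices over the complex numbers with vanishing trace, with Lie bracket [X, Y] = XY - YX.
A_5 (sl(6))

This is sl(6), which has dimension 6^2 - 1 = 35 and rank 6 - 1 = 5 (a Cartan subalgebra is the diagonal traceless matrices). In the classification of classical Lie algebras, the special linear algebra sl(n+1) has type A_n; here n = 5, so the Dynkin diagram is a chain of 5 nodes with single edges (A_5). Hence the type is A_5.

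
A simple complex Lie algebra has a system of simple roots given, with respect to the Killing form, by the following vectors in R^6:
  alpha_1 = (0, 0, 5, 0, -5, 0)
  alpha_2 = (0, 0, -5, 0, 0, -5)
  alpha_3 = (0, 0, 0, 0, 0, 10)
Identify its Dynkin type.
C_3

Compute the Cartan integers a_ij = 2(alpha_i, alpha_j)/(alpha_j, alpha_j); the resulting 3x3 Cartan matrix is
[[2, -1, 0], [-1, 2, -1], [0, -2, 2]].
The roots have two lengths (squared-length ratio 2:1); the short ones are alpha_{1,2}. The associated Dynkin diagram is a chain of 3 nodes with a double edge at one end; the terminal node there is the unique long simple root (C_3), so the type is C_3 (the algebra sp(6)).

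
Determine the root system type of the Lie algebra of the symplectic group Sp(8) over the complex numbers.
This is sp(8), which has dimension 8(8+1)/2 = 36 and rank 8/2 = 4. In the classification of classical Lie algebras, the symplectic algebra sp(2n) has type C_n; here n = 4, so the Dynkin diagram is a chain of 4 nodes with a double edge at one end; the terminal node there is the unique long simple root (C_4). Hence the type is C_4.

type C_4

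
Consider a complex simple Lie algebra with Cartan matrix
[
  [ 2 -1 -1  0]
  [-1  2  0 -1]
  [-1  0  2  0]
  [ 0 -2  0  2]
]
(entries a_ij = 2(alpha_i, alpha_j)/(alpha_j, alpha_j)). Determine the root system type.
type C_4

The matrix has rank 4 with 2's on the diagonal. Reading the off-diagonal entries as Dynkin edges (a single edge where a_ij = a_ji = -1; a double or triple edge where a_ij * a_ji = 2 or 3), the diagram is a chain of 4 nodes with a double edge at one end; the terminal node there is the unique long simple root (C_4). One simple-root ordering that puts it in standard form is (alpha_3, alpha_1, alpha_2, alpha_4). So the algebra is type C_4, i.e. sp(8).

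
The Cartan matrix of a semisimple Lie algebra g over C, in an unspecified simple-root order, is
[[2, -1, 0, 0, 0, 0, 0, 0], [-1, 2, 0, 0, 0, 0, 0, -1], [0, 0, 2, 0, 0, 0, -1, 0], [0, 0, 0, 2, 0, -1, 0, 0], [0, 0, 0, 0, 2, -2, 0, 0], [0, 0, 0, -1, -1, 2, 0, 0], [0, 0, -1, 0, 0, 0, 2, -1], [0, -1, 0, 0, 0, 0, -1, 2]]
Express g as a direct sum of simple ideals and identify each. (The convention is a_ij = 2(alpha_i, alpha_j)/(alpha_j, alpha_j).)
The diagram associated to this matrix has two connected components: the simple roots {alpha_1, alpha_2, alpha_3, alpha_7, alpha_8} form a chain of 5 nodes with single edges (A_5), and {alpha_4, alpha_5, alpha_6} form a chain of 3 nodes with a double edge at one end; the terminal node there is the unique long simple root (C_3). A semisimple Lie algebra decomposes uniquely as the direct sum of simple ideals, one per connected component of its Dynkin diagram, so g ≅ A_5 ⊕ C_3 (dimension 35 + 21 = 56).

A_5 ⊕ C_3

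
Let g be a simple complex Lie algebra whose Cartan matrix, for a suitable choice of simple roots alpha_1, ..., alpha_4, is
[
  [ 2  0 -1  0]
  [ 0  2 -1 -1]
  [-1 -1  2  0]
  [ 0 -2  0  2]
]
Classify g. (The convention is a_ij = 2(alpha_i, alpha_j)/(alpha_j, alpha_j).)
The matrix has rank 4 with 2's on the diagonal. Reading the off-diagonal entries as Dynkin edges (a single edge where a_ij = a_ji = -1; a double or triple edge where a_ij * a_ji = 2 or 3), the diagram is a chain of 4 nodes with a double edge at one end; the terminal node there is the unique long simple root (C_4). One simple-root ordering that puts it in standard form is (alpha_1, alpha_3, alpha_2, alpha_4). So the algebra is type C_4, i.e. sp(8).

C_4 (sp(8))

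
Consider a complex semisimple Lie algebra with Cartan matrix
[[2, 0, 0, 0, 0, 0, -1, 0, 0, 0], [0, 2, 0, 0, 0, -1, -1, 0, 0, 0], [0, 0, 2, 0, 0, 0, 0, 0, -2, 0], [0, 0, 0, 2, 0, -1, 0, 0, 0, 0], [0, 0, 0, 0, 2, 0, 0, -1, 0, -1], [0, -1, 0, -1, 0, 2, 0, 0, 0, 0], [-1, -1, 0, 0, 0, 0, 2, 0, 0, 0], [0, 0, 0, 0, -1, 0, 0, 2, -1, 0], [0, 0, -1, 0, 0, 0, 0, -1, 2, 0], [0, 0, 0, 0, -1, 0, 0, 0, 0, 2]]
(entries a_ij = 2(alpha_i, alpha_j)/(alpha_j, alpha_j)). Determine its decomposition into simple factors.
type A_5 + type C_5

The diagram associated to this matrix has two connected components: the simple roots {alpha_1, alpha_2, alpha_4, alpha_6, alpha_7} form a chain of 5 nodes with single edges (A_5), and {alpha_3, alpha_5, alpha_8, alpha_9, alpha_10} form a chain of 5 nodes with a double edge at one end; the terminal node there is the unique long simple root (C_5). A semisimple Lie algebra decomposes uniquely as the direct sum of simple ideals, one per connected component of its Dynkin diagram, so g ≅ A_5 ⊕ C_5 (dimension 35 + 55 = 90).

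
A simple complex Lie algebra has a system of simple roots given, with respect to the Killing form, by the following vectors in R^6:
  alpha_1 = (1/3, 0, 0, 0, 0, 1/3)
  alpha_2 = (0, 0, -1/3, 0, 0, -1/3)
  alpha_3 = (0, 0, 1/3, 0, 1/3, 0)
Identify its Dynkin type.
type A_3

Compute the Cartan integers a_ij = 2(alpha_i, alpha_j)/(alpha_j, alpha_j); the resulting 3x3 Cartan matrix is
[[2, -1, 0], [-1, 2, -1], [0, -1, 2]].
All simple roots have the same length, so the diagram is simply laced. The associated Dynkin diagram is a chain of 3 nodes with single edges (A_3), so the type is A_3 (the algebra sl(4)).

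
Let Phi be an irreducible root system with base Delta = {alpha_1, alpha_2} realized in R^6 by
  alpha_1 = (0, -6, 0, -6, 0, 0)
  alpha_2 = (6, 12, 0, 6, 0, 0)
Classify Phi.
Compute the Cartan integers a_ij = 2(alpha_i, alpha_j)/(alpha_j, alpha_j); the resulting 2x2 Cartan matrix is
[[2, -1], [-3, 2]].
The roots have two lengths (squared-length ratio 3:1); the short ones are alpha_{1}. The associated Dynkin diagram is two nodes joined by a triple edge (G_2), so the type is G_2.

G_2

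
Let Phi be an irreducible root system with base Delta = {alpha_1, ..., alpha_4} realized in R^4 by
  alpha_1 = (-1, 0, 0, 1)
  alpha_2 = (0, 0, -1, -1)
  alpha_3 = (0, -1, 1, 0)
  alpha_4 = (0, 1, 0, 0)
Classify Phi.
type B_4

Compute the Cartan integers a_ij = 2(alpha_i, alpha_j)/(alpha_j, alpha_j); the resulting 4x4 Cartan matrix is
[[2, -1, 0, 0], [-1, 2, -1, 0], [0, -1, 2, -2], [0, 0, -1, 2]].
The roots have two lengths (squared-length ratio 2:1); the short ones are alpha_{4}. The associated Dynkin diagram is a chain of 4 nodes with a double edge at one end; the terminal node there is the unique short simple root (B_4), so the type is B_4 (the algebra so(9)).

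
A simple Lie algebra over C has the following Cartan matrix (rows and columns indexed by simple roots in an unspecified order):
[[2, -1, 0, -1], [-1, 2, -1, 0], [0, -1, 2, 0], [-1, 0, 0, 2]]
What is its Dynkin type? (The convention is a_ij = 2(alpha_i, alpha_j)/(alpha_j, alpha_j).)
type A_4

The matrix has rank 4 with 2's on the diagonal. Reading the off-diagonal entries as Dynkin edges (a single edge where a_ij = a_ji = -1; a double or triple edge where a_ij * a_ji = 2 or 3), the diagram is a chain of 4 nodes with single edges (A_4). One simple-root ordering that puts it in standard form is (alpha_3, alpha_2, alpha_1, alpha_4). So the algebra is type A_4, i.e. sl(5).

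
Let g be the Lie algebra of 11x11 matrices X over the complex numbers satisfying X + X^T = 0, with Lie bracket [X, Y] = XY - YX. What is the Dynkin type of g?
This is so(11) with 11 odd, which has dimension 11(11-1)/2 = 55 and rank (11-1)/2 = 5. In the classification of classical Lie algebras, the orthogonal algebra so(2n+1) in an odd number of variables has type B_n; here n = 5, so the Dynkin diagram is a chain of 5 nodes with a double edge at one end; the terminal node there is the unique short simple root (B_5). Hence the type is B_5.

B_5 (so(11))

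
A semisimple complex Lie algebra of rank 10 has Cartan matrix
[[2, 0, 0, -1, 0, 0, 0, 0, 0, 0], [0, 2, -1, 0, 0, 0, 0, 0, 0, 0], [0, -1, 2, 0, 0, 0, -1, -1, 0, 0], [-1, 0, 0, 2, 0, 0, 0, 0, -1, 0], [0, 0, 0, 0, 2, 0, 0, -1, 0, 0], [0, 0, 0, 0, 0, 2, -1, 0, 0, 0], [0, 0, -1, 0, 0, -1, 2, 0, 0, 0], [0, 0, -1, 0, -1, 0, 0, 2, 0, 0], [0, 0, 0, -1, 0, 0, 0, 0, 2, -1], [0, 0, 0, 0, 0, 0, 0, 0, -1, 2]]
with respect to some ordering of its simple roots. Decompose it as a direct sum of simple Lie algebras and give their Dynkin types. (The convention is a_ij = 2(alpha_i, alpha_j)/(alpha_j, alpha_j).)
The diagram associated to this matrix has two connected components: the simple roots {alpha_1, alpha_4, alpha_9, alpha_10} form a chain of 4 nodes with single edges (A_4), and {alpha_2, alpha_3, alpha_5, alpha_6, alpha_7, alpha_8} form a chain of 5 nodes with one extra node attached to the third node from one end (E_6). A semisimple Lie algebra decomposes uniquely as the direct sum of simple ideals, one per connected component of its Dynkin diagram, so g ≅ A_4 ⊕ E_6 (dimension 24 + 78 = 102).

type A_4 + type E_6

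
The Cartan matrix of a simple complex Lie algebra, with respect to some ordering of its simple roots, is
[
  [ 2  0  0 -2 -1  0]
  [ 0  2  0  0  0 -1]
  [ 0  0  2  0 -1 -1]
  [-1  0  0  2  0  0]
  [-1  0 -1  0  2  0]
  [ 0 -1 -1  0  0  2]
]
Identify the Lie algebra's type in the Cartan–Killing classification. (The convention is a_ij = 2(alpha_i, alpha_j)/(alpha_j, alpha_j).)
B6

The matrix has rank 6 with 2's on the diagonal. Reading the off-diagonal entries as Dynkin edges (a single edge where a_ij = a_ji = -1; a double or triple edge where a_ij * a_ji = 2 or 3), the diagram is a chain of 6 nodes with a double edge at one end; the terminal node there is the unique short simple root (B_6). One simple-root ordering that puts it in standard form is (alpha_2, alpha_6, alpha_3, alpha_5, alpha_1, alpha_4). So the algebra is type B_6, i.e. so(13).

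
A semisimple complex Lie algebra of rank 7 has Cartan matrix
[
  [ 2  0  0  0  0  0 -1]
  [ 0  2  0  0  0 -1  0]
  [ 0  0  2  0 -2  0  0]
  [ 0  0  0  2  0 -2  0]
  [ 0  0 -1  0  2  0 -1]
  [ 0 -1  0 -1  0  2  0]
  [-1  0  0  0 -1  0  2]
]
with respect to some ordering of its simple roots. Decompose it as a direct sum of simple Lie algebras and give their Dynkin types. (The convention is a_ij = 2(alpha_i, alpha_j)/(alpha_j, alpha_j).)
The diagram associated to this matrix has two connected components: the simple roots {alpha_2, alpha_4, alpha_6} form a chain of 3 nodes with a double edge at one end; the terminal node there is the unique long simple root (C_3), and {alpha_1, alpha_3, alpha_5, alpha_7} form a chain of 4 nodes with a double edge at one end; the terminal node there is the unique long simple root (C_4). A semisimple Lie algebra decomposes uniquely as the direct sum of simple ideals, one per connected component of its Dynkin diagram, so g ≅ C_3 ⊕ C_4 (dimension 21 + 36 = 57).

C_3 (sp(6)) + C_4 (sp(8))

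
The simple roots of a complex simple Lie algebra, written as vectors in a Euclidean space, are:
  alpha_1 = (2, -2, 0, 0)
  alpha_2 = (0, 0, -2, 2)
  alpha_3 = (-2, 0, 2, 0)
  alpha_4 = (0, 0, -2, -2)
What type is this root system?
type D_4

Compute the Cartan integers a_ij = 2(alpha_i, alpha_j)/(alpha_j, alpha_j); the resulting 4x4 Cartan matrix is
[[2, 0, -1, 0], [0, 2, -1, 0], [-1, -1, 2, -1], [0, 0, -1, 2]].
All simple roots have the same length, so the diagram is simply laced. The associated Dynkin diagram is a chain of 2 nodes with a fork of two nodes at one end (D_4), so the type is D_4 (the algebra so(8)).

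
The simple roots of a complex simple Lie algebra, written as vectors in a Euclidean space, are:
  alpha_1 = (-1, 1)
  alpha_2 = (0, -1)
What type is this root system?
Compute the Cartan integers a_ij = 2(alpha_i, alpha_j)/(alpha_j, alpha_j); the resulting 2x2 Cartan matrix is
[[2, -2], [-1, 2]].
The roots have two lengths (squared-length ratio 2:1); the short ones are alpha_{2}. The associated Dynkin diagram is a chain of 2 nodes with a double edge at one end; the terminal node there is the unique short simple root (B_2), so the type is B_2 (the algebra so(5)).

B2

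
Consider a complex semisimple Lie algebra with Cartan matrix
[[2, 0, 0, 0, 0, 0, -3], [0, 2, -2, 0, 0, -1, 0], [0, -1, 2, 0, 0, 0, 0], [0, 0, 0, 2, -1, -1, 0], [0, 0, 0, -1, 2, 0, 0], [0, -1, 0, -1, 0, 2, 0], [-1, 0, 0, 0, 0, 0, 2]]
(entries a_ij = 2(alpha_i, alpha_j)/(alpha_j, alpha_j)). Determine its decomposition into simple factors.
B_5 (so(11)) + G_2

The diagram associated to this matrix has two connected components: the simple roots {alpha_2, alpha_3, alpha_4, alpha_5, alpha_6} form a chain of 5 nodes with a double edge at one end; the terminal node there is the unique short simple root (B_5), and {alpha_1, alpha_7} form two nodes joined by a triple edge (G_2). A semisimple Lie algebra decomposes uniquely as the direct sum of simple ideals, one per connected component of its Dynkin diagram, so g ≅ B_5 ⊕ G_2 (dimension 55 + 14 = 69).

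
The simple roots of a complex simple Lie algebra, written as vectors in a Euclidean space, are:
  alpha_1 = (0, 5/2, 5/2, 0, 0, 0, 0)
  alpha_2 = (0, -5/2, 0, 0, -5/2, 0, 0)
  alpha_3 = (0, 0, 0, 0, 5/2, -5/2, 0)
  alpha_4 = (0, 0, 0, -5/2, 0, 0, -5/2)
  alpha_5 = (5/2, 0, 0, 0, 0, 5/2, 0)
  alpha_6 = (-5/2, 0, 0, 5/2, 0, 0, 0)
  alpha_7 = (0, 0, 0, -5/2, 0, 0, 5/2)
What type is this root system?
type D_7

Compute the Cartan integers a_ij = 2(alpha_i, alpha_j)/(alpha_j, alpha_j); the resulting 7x7 Cartan matrix is
[[2, -1, 0, 0, 0, 0, 0], [-1, 2, -1, 0, 0, 0, 0], [0, -1, 2, 0, -1, 0, 0], [0, 0, 0, 2, 0, -1, 0], [0, 0, -1, 0, 2, -1, 0], [0, 0, 0, -1, -1, 2, -1], [0, 0, 0, 0, 0, -1, 2]].
All simple roots have the same length, so the diagram is simply laced. The associated Dynkin diagram is a chain of 5 nodes with a fork of two nodes at one end (D_7), so the type is D_7 (the algebra so(14)).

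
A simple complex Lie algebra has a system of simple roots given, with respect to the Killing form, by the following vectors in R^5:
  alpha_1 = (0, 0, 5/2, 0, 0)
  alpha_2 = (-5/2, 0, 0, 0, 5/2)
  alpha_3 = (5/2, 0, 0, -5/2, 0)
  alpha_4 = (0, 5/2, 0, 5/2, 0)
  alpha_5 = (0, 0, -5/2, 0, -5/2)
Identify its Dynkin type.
Compute the Cartan integers a_ij = 2(alpha_i, alpha_j)/(alpha_j, alpha_j); the resulting 5x5 Cartan matrix is
[[2, 0, 0, 0, -1], [0, 2, -1, 0, -1], [0, -1, 2, -1, 0], [0, 0, -1, 2, 0], [-2, -1, 0, 0, 2]].
The roots have two lengths (squared-length ratio 2:1); the short ones are alpha_{1}. The associated Dynkin diagram is a chain of 5 nodes with a double edge at one end; the terminal node there is the unique short simple root (B_5), so the type is B_5 (the algebra so(11)).

type B_5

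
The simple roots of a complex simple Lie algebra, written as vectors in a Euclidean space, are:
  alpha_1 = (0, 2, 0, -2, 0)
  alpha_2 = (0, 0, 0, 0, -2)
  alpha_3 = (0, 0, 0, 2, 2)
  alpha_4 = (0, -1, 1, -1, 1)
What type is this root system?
type F_4

Compute the Cartan integers a_ij = 2(alpha_i, alpha_j)/(alpha_j, alpha_j); the resulting 4x4 Cartan matrix is
[[2, 0, -1, 0], [0, 2, -1, -1], [-1, -2, 2, 0], [0, -1, 0, 2]].
The roots have two lengths (squared-length ratio 2:1); the short ones are alpha_{2,4}. The associated Dynkin diagram is a chain of 4 nodes with a double edge between the middle two (F_4), so the type is F_4.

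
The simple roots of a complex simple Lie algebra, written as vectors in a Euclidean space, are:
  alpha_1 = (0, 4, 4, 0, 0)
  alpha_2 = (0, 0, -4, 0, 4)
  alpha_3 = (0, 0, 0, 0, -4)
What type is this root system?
Compute the Cartan integers a_ij = 2(alpha_i, alpha_j)/(alpha_j, alpha_j); the resulting 3x3 Cartan matrix is
[[2, -1, 0], [-1, 2, -2], [0, -1, 2]].
The roots have two lengths (squared-length ratio 2:1); the short ones are alpha_{3}. The associated Dynkin diagram is a chain of 3 nodes with a double edge at one end; the terminal node there is the unique short simple root (B_3), so the type is B_3 (the algebra so(7)).

B3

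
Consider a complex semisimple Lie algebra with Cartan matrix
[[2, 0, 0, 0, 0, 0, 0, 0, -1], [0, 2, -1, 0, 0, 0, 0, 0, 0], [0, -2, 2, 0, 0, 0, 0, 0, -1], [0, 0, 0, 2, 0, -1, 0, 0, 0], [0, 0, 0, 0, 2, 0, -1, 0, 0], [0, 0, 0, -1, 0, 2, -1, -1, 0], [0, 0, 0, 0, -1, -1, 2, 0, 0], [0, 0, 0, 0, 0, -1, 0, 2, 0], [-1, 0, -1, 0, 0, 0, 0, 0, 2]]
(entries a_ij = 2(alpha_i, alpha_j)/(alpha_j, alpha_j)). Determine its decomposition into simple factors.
B_4 (so(9)) + D_5 (so(10))

The diagram associated to this matrix has two connected components: the simple roots {alpha_1, alpha_2, alpha_3, alpha_9} form a chain of 4 nodes with a double edge at one end; the terminal node there is the unique short simple root (B_4), and {alpha_4, alpha_5, alpha_6, alpha_7, alpha_8} form a chain of 3 nodes with a fork of two nodes at one end (D_5). A semisimple Lie algebra decomposes uniquely as the direct sum of simple ideals, one per connected component of its Dynkin diagram, so g ≅ B_4 ⊕ D_5 (dimension 36 + 45 = 81).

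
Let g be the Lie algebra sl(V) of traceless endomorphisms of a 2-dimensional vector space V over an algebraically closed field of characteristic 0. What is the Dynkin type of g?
This is sl(2), which has dimension 2^2 - 1 = 3 and rank 2 - 1 = 1 (a Cartan subalgebra is the diagonal traceless matrices). In the classification of classical Lie algebras, the special linear algebra sl(n+1) has type A_n; here n = 1, so the Dynkin diagram is a chain of 1 nodes with single edges (A_1). Hence the type is A_1.

A_1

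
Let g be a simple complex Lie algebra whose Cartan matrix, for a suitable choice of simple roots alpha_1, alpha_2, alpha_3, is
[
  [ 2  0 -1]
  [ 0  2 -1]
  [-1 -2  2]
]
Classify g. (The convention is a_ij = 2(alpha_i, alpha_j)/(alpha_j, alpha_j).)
The matrix has rank 3 with 2's on the diagonal. Reading the off-diagonal entries as Dynkin edges (a single edge where a_ij = a_ji = -1; a double or triple edge where a_ij * a_ji = 2 or 3), the diagram is a chain of 3 nodes with a double edge at one end; the terminal node there is the unique short simple root (B_3). One simple-root ordering that puts it in standard form is (alpha_1, alpha_3, alpha_2). So the algebra is type B_3, i.e. so(7).

B_3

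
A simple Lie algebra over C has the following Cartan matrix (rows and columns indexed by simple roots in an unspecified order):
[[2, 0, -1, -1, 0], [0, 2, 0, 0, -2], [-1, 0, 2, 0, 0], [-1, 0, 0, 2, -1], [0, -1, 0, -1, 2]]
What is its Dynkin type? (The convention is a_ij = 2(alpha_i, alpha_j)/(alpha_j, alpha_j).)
C5

The matrix has rank 5 with 2's on the diagonal. Reading the off-diagonal entries as Dynkin edges (a single edge where a_ij = a_ji = -1; a double or triple edge where a_ij * a_ji = 2 or 3), the diagram is a chain of 5 nodes with a double edge at one end; the terminal node there is the unique long simple root (C_5). One simple-root ordering that puts it in standard form is (alpha_3, alpha_1, alpha_4, alpha_5, alpha_2). So the algebra is type C_5, i.e. sp(10).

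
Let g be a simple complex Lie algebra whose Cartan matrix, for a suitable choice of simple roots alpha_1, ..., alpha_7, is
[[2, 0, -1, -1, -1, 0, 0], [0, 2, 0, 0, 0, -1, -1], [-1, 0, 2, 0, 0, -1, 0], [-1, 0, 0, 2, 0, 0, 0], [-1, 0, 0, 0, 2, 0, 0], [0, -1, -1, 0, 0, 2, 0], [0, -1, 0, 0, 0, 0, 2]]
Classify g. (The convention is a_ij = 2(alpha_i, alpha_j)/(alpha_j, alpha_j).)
D7

The matrix has rank 7 with 2's on the diagonal. Reading the off-diagonal entries as Dynkin edges (a single edge where a_ij = a_ji = -1; a double or triple edge where a_ij * a_ji = 2 or 3), the diagram is a chain of 5 nodes with a fork of two nodes at one end (D_7). One simple-root ordering that puts it in standard form is (alpha_7, alpha_2, alpha_6, alpha_3, alpha_1, alpha_4, alpha_5). So the algebra is type D_7, i.e. so(14).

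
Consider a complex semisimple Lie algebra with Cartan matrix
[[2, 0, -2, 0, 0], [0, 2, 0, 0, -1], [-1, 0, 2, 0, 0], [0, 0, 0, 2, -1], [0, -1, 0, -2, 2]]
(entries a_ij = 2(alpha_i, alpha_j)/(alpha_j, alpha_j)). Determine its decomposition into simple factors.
The diagram associated to this matrix has two connected components: the simple roots {alpha_1, alpha_3} form a chain of 2 nodes with a double edge at one end; the terminal node there is the unique short simple root (B_2), and {alpha_2, alpha_4, alpha_5} form a chain of 3 nodes with a double edge at one end; the terminal node there is the unique short simple root (B_3). A semisimple Lie algebra decomposes uniquely as the direct sum of simple ideals, one per connected component of its Dynkin diagram, so g ≅ B_2 ⊕ B_3 (dimension 10 + 21 = 31).

type B_2 ⊕ type B_3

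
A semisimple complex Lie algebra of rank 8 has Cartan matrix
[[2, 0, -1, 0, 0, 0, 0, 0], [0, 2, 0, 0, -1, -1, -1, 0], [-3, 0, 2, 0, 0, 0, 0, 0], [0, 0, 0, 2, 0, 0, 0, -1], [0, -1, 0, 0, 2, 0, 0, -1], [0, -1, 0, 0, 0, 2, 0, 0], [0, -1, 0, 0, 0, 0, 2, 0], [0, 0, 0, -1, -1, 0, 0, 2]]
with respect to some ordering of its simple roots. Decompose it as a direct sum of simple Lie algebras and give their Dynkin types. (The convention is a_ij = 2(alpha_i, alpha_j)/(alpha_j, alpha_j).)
The diagram associated to this matrix has two connected components: the simple roots {alpha_2, alpha_4, alpha_5, alpha_6, alpha_7, alpha_8} form a chain of 4 nodes with a fork of two nodes at one end (D_6), and {alpha_1, alpha_3} form two nodes joined by a triple edge (G_2). A semisimple Lie algebra decomposes uniquely as the direct sum of simple ideals, one per connected component of its Dynkin diagram, so g ≅ D_6 ⊕ G_2 (dimension 66 + 14 = 80).

type D_6 ⊕ type G_2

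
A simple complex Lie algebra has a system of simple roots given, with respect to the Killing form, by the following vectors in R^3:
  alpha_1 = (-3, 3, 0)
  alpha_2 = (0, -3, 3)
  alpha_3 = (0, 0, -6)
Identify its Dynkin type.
C_3

Compute the Cartan integers a_ij = 2(alpha_i, alpha_j)/(alpha_j, alpha_j); the resulting 3x3 Cartan matrix is
[[2, -1, 0], [-1, 2, -1], [0, -2, 2]].
The roots have two lengths (squared-length ratio 2:1); the short ones are alpha_{1,2}. The associated Dynkin diagram is a chain of 3 nodes with a double edge at one end; the terminal node there is the unique long simple root (C_3), so the type is C_3 (the algebra sp(6)).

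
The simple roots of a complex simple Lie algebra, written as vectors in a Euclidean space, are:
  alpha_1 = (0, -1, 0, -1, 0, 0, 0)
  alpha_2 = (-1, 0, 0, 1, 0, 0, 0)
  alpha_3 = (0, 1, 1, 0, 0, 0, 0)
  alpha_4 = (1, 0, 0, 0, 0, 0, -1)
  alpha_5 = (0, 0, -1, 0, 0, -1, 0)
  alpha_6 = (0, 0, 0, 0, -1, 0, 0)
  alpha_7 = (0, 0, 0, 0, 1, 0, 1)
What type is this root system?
B_7 (so(15))

Compute the Cartan integers a_ij = 2(alpha_i, alpha_j)/(alpha_j, alpha_j); the resulting 7x7 Cartan matrix is
[[2, -1, -1, 0, 0, 0, 0], [-1, 2, 0, -1, 0, 0, 0], [-1, 0, 2, 0, -1, 0, 0], [0, -1, 0, 2, 0, 0, -1], [0, 0, -1, 0, 2, 0, 0], [0, 0, 0, 0, 0, 2, -1], [0, 0, 0, -1, 0, -2, 2]].
The roots have two lengths (squared-length ratio 2:1); the short ones are alpha_{6}. The associated Dynkin diagram is a chain of 7 nodes with a double edge at one end; the terminal node there is the unique short simple root (B_7), so the type is B_7 (the algebra so(15)).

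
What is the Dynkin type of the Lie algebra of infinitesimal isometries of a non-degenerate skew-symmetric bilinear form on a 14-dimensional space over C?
C7

This is sp(14), which has dimension 14(14+1)/2 = 105 and rank 14/2 = 7. In the classification of classical Lie algebras, the symplectic algebra sp(2n) has type C_n; here n = 7, so the Dynkin diagram is a chain of 7 nodes with a double edge at one end; the terminal node there is the unique long simple root (C_7). Hence the type is C_7.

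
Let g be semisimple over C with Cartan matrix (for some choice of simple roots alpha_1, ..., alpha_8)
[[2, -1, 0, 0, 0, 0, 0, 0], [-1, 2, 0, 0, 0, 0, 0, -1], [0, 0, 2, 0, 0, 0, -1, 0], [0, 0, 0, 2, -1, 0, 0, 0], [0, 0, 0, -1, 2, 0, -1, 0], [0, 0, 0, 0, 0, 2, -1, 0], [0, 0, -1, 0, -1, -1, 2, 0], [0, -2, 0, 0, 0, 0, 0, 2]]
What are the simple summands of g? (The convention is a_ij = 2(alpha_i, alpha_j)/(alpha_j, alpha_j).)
The diagram associated to this matrix has two connected components: the simple roots {alpha_1, alpha_2, alpha_8} form a chain of 3 nodes with a double edge at one end; the terminal node there is the unique long simple root (C_3), and {alpha_3, alpha_4, alpha_5, alpha_6, alpha_7} form a chain of 3 nodes with a fork of two nodes at one end (D_5). A semisimple Lie algebra decomposes uniquely as the direct sum of simple ideals, one per connected component of its Dynkin diagram, so g ≅ C_3 ⊕ D_5 (dimension 21 + 45 = 66).

C_3 + D_5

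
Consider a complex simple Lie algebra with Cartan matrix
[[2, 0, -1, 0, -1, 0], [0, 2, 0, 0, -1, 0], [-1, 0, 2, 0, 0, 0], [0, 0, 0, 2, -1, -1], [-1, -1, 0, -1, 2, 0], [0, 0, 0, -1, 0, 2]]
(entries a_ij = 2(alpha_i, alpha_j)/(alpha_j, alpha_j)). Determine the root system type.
The matrix has rank 6 with 2's on the diagonal. Reading the off-diagonal entries as Dynkin edges (a single edge where a_ij = a_ji = -1; a double or triple edge where a_ij * a_ji = 2 or 3), the diagram is a chain of 5 nodes with one extra node attached to the third node from one end (E_6). One simple-root ordering that puts it in standard form is (alpha_3, alpha_2, alpha_1, alpha_5, alpha_4, alpha_6). So the algebra is type E_6.

type E_6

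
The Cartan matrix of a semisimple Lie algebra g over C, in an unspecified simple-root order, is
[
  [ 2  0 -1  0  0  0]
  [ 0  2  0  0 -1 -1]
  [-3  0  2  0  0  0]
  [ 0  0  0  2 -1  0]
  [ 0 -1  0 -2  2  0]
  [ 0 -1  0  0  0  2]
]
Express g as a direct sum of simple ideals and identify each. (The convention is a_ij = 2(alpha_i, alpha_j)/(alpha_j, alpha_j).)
B_4 (so(9)) ⊕ G_2

The diagram associated to this matrix has two connected components: the simple roots {alpha_2, alpha_4, alpha_5, alpha_6} form a chain of 4 nodes with a double edge at one end; the terminal node there is the unique short simple root (B_4), and {alpha_1, alpha_3} form two nodes joined by a triple edge (G_2). A semisimple Lie algebra decomposes uniquely as the direct sum of simple ideals, one per connected component of its Dynkin diagram, so g ≅ B_4 ⊕ G_2 (dimension 36 + 14 = 50).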